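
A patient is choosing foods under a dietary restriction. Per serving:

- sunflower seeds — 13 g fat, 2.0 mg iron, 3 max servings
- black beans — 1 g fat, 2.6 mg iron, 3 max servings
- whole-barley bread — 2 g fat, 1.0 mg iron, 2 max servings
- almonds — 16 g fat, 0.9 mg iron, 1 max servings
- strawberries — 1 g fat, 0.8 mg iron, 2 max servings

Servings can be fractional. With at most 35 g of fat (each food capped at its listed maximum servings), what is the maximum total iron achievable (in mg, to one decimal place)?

15.4 mg

Iron per g fat: black beans 2.6, strawberries 0.8, whole-barley bread 0.5, sunflower seeds 0.1538, almonds 0.05625.
Take 3 servings of black beans: uses 3 g fat, +7.8 mg iron (running total 7.8 mg).
Take 2 servings of strawberries: uses 2 g fat, +1.6 mg iron (running total 9.4 mg).
Take 2 servings of whole-barley bread: uses 4 g fat, +2.0 mg iron (running total 11.4 mg).
Take 2 servings of sunflower seeds: uses 26 g fat, +4.0 mg iron (running total 15.4 mg).
Filling greedily by iron-per-g fat is optimal for one linear limit, giving 15.4 mg.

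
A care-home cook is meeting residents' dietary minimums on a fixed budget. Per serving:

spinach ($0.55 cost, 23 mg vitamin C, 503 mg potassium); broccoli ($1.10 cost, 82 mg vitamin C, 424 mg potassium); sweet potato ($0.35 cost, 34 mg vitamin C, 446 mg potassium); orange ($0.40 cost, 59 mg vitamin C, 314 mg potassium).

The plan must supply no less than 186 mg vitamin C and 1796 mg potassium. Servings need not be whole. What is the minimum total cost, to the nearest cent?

For a min-cost LP with two ≥-constraints, a basic feasible solution has at most two positive variables.
spinach only: max(186/23, 1796/503) = 8.087 servings → $4.45.
broccoli only: max(186/82, 1796/424) = 4.236 servings → $4.66.
sweet potato only: max(186/34, 1796/446) = 5.471 servings → $1.91.
orange only: max(186/59, 1796/314) = 5.72 servings → $2.29.
spinach + broccoli with both tight: 2.172 servings and 1.659 servings → $3.02.
spinach + sweet potato: intersection lies outside the first quadrant.
spinach + orange with both tight: 2.118 servings and 2.327 servings → $2.10.
broccoli + sweet potato with both tight: 0.9881 servings and 3.088 servings → $2.17.
broccoli + orange with both targets exact would need a negative amount; discard.
sweet potato + orange with both tight: 3.041 servings and 1.4 servings → $1.62.
So the least-cost plan costs $1.62.

$1.62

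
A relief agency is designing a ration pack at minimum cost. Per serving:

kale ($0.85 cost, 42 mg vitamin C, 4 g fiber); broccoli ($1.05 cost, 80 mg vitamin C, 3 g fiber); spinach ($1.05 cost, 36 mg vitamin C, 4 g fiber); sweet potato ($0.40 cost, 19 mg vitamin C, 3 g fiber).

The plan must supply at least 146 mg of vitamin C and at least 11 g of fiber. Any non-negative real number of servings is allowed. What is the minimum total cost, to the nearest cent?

$2.28

Compare the cost at each extreme point of the feasible region.
kale only: max(146/42, 11/4) = 3.476 servings → $2.95.
broccoli only: max(146/80, 11/3) = 3.667 servings → $3.85.
spinach only: max(146/36, 11/4) = 4.056 servings → $4.26.
sweet potato only: max(146/19, 11/3) = 7.684 servings → $3.07.
kale + broccoli with both tight: 2.278 servings and 0.6289 servings → $2.60.
kale + spinach with both targets exact would need a negative amount; discard.
kale + sweet potato: intersection lies outside the first quadrant.
broccoli + spinach with both tight: 0.8868 servings and 2.085 servings → $3.12.
broccoli + sweet potato with both tight: 1.251 servings and 2.415 servings → $2.28.
spinach + sweet potato with both targets exact would need a negative amount; discard.
The minimum over all feasible corners is $2.28.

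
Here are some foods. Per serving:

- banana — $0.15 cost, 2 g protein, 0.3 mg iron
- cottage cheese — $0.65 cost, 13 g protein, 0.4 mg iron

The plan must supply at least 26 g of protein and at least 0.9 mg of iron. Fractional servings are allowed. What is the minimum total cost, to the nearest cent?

For a min-cost LP with two ≥-constraints, a basic feasible solution has at most two positive variables.
banana only: max(26/2, 0.9/0.3) = 13 servings → $1.95.
cottage cheese only: max(26/13, 0.9/0.4) = 2.25 servings → $1.46.
banana + cottage cheese with both tight: 0.4194 servings and 1.935 servings → $1.32.
The minimum over all feasible corners is $1.32.

$1.32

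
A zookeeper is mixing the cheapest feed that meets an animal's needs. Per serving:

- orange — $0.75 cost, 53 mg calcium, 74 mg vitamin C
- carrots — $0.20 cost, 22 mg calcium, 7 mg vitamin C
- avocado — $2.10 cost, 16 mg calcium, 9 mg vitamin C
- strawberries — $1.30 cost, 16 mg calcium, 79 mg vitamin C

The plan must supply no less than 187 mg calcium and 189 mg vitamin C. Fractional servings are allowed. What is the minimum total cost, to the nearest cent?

$2.31

The cheapest plan sits at a corner of the feasible region — with two constraints it uses at most two foods.
orange only: max(187/53, 189/74) = 3.528 servings → $2.65.
carrots only: max(187/22, 189/7) = 27 servings → $5.40.
avocado only: max(187/16, 189/9) = 21 servings → $44.10.
strawberries only: max(187/16, 189/79) = 11.69 servings → $15.19.
orange + carrots with both tight: 2.267 servings and 3.04 servings → $2.31.
orange + avocado with both tight: 1.897 servings and 5.405 servings → $12.77.
orange + strawberries: intersection lies outside the first quadrant.
carrots + avocado: intersection lies outside the first quadrant.
carrots + strawberries with both tight: 7.226 servings and 1.752 servings → $3.72.
avocado + strawberries with both tight: 10.49 servings and 1.197 servings → $23.59.
The minimum over all feasible corners is $2.31.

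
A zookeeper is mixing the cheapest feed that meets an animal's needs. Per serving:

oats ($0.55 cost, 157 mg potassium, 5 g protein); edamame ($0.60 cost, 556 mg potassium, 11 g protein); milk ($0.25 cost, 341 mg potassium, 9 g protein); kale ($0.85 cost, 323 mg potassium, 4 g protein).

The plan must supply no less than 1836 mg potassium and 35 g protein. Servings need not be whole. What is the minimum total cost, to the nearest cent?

With two linear requirements the optimum uses one or two foods; enumerate the corners.
oats only: max(1836/157, 35/5) = 11.69 servings → $6.43.
edamame only: max(1836/556, 35/11) = 3.302 servings → $1.98.
milk only: max(1836/341, 35/9) = 5.384 servings → $1.35.
kale only: max(1836/323, 35/4) = 8.75 servings → $7.44.
oats + edamame with both targets exact would need a negative amount; discard.
oats + milk: the both-tight solution has a negative serving — not a feasible corner.
oats + kale with both tight: 4.013 servings and 3.734 servings → $5.38.
edamame + milk: intersection lies outside the first quadrant.
edamame + kale with both tight: 2.98 servings and 0.5538 servings → $2.26.
milk + kale with both tight: 2.567 servings and 2.974 servings → $3.17.
So the least-cost plan costs $1.35.

$1.35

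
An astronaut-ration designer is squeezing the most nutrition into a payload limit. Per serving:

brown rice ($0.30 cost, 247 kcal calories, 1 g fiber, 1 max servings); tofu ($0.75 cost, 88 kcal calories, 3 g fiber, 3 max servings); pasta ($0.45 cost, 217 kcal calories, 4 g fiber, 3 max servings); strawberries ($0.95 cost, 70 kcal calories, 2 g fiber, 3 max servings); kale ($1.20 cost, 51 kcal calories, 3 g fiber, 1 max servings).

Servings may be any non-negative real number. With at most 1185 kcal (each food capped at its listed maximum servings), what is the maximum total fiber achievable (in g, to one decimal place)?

Fiber per kcal: kale 0.05882, tofu 0.03409, strawberries 0.02857, pasta 0.01843, brown rice 0.004049.
Take 1 serving of kale: uses 51 kcal, +3.0 g fiber (running total 3.0 g).
Take 3 servings of tofu: uses 264 kcal, +9.0 g fiber (running total 12.0 g).
Take 3 servings of strawberries: uses 210 kcal, +6.0 g fiber (running total 18.0 g).
Take 3 servings of pasta: uses 651 kcal, +12.0 g fiber (running total 30.0 g).
Take 0.03644 servings of brown rice: uses 9 kcal, +0.0 g fiber (running total 30.0 g).
Filling greedily by fiber-per-kcal is optimal for one linear limit, giving 30.0 g.

30.0 g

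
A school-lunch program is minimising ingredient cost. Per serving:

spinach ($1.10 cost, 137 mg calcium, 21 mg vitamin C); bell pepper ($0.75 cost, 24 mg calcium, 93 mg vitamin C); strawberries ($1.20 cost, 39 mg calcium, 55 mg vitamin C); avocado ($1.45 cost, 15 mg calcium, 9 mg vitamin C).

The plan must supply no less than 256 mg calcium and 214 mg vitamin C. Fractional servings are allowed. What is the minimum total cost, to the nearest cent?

$3.15

Minimising a linear cost over {calcium ≥ 256, vitamin C ≥ 214, servings ≥ 0} — the optimum is at a vertex, using one or two foods.
spinach only: max(256/137, 214/21) = 10.19 servings → $11.21.
bell pepper only: max(256/24, 214/93) = 10.67 servings → $8.00.
strawberries only: max(256/39, 214/55) = 6.564 servings → $7.88.
avocado only: max(256/15, 214/9) = 23.78 servings → $34.48.
spinach + bell pepper with both tight: 1.526 servings and 1.957 servings → $3.15.
spinach + strawberries with both tight: 0.8538 servings and 3.565 servings → $5.22.
spinach + avocado: intersection lies outside the first quadrant.
bell pepper + strawberries with both targets exact would need a negative amount; discard.
bell pepper + avocado with both tight: 0.7684 servings and 15.84 servings → $23.54.
strawberries + avocado with both tight: 1.911 servings and 12.1 servings → $19.83.
Cheapest feasible corner: $3.15.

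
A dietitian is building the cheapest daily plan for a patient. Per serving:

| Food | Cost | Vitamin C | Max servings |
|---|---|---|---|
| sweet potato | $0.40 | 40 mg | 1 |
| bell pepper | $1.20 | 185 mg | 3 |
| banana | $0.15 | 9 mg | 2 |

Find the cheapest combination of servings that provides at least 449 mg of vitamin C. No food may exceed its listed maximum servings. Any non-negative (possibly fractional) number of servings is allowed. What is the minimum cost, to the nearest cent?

$2.91

Cost per mg of vitamin C: bell pepper $0.0065, sweet potato $0.0100, banana $0.0167.
Take 2.427 servings of bell pepper: +449.0 mg vitamin C for $2.91 (total $2.91, still need 0.0 mg).
Greedy by cheapest-per-mg is optimal for a single linear constraint, so the minimum cost is $2.91.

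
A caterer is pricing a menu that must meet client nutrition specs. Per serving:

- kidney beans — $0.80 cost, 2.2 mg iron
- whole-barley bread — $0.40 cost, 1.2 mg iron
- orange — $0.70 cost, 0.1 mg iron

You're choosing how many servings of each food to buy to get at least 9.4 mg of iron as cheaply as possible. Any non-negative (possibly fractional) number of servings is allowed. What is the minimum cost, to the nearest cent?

Cost per mg of iron: whole-barley bread $0.3333, kidney beans $0.3636, orange $7.0000.
With no serving limits, use only whole-barley bread: 9.4 mg / 1.2 mg = 7.833 servings × $0.40 = $3.13.

$3.13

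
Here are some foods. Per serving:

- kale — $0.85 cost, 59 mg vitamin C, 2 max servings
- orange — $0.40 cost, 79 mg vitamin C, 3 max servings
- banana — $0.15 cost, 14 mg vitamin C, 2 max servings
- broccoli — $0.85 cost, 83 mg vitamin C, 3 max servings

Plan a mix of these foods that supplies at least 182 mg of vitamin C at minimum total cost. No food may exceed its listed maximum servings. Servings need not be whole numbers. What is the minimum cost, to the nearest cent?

Cost per mg of vitamin C: orange $0.0051, broccoli $0.0102, banana $0.0107, kale $0.0144.
Take 2.304 servings of orange: +182.0 mg vitamin C for $0.92 (total $0.92, still need 0.0 mg).
Greedy by cheapest-per-mg is optimal for a single linear constraint, so the minimum cost is $0.92.

$0.92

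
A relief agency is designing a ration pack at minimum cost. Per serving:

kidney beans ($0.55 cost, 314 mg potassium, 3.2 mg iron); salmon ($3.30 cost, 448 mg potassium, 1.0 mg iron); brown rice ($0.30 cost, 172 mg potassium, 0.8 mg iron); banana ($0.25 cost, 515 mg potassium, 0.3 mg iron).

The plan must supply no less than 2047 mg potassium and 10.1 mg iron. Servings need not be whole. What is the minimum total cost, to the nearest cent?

Compare the cost at each extreme point of the feasible region.
kidney beans only: max(2047/314, 10.1/3.2) = 6.519 servings → $3.59.
salmon only: max(2047/448, 10.1/1.0) = 10.1 servings → $33.33.
brown rice only: max(2047/172, 10.1/0.8) = 12.62 servings → $3.79.
banana only: max(2047/515, 10.1/0.3) = 33.67 servings → $8.42.
kidney beans + salmon with both tight: 2.213 servings and 3.018 servings → $11.18.
kidney beans + brown rice with both tight: 0.3329 servings and 11.29 servings → $3.57.
kidney beans + banana with both tight: 2.952 servings and 2.175 servings → $2.17.
salmon + brown rice: intersection lies outside the first quadrant.
salmon + banana with both targets exact would need a negative amount; discard.
brown rice + banana: the both-tight solution has a negative serving — not a feasible corner.
Cheapest feasible corner: $2.17.

$2.17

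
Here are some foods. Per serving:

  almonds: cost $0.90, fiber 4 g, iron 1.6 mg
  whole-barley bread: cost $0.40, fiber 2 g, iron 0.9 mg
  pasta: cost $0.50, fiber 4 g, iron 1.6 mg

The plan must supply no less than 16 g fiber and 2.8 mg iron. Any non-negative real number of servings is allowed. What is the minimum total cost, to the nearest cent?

$2.00

The cheapest plan sits at a corner of the feasible region — with two constraints it uses at most two foods.
almonds only: max(16/4, 2.8/1.6) = 4 servings → $3.60.
whole-barley bread only: max(16/2, 2.8/0.9) = 8 servings → $3.20.
pasta only: max(16/4, 2.8/1.6) = 4 servings → $2.00.
almonds + whole-barley bread: the both-tight solution has a negative serving — not a feasible corner.
almonds + pasta (both tight): parallel constraints — no distinct corner.
whole-barley bread + pasta with both targets exact would need a negative amount; discard.
The minimum over all feasible corners is $2.00.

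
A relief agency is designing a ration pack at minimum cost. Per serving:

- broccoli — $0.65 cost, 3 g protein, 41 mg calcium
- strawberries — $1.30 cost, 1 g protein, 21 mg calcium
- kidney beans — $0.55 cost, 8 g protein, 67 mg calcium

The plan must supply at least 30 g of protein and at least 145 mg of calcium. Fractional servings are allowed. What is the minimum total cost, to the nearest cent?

Compare the cost at each extreme point of the feasible region.
broccoli only: max(30/3, 145/41) = 10 servings → $6.50.
strawberries only: max(30/1, 145/21) = 30 servings → $39.00.
kidney beans only: max(30/8, 145/67) = 3.75 servings → $2.06.
broccoli + strawberries with both targets exact would need a negative amount; discard.
broccoli + kidney beans: intersection lies outside the first quadrant.
strawberries + kidney beans with both targets exact would need a negative amount; discard.
The minimum over all feasible corners is $2.06.

$2.06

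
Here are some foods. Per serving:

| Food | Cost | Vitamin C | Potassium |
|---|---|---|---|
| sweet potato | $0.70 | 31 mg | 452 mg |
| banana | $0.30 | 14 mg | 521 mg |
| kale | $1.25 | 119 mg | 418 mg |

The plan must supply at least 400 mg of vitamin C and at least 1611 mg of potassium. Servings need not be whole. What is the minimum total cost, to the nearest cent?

$4.27

Two binding constraints pin down two serving amounts, so the optimal mix uses at most two foods. The candidates are each food alone (scaled to the tighter of vitamin C/potassium) and each pair with both constraints tight.
sweet potato only: max(400/31, 1611/452) = 12.9 servings → $9.03.
banana only: max(400/14, 1611/521) = 28.57 servings → $8.57.
kale only: max(400/119, 1611/418) = 3.854 servings → $4.82.
sweet potato + banana: intersection lies outside the first quadrant.
sweet potato + kale with both tight: 0.6003 servings and 3.205 servings → $4.43.
banana + kale with both tight: 0.4365 servings and 3.31 servings → $4.27.
Cheapest feasible corner: $4.27.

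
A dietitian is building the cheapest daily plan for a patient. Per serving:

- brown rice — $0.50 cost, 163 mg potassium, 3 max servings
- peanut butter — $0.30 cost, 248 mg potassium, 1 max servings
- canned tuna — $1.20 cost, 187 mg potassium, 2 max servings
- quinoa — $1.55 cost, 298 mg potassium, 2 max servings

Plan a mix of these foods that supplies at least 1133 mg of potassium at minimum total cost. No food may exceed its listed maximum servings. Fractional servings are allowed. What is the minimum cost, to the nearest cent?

Cost per mg of potassium: peanut butter $0.0012, brown rice $0.0031, quinoa $0.0052, canned tuna $0.0064.
Take 1 serving of peanut butter: +248.0 mg potassium for $0.30 (total $0.30, still need 885.0 mg).
Take 3 servings of brown rice: +489.0 mg potassium for $1.50 (total $1.80, still need 396.0 mg).
Take 1.329 servings of quinoa: +396.0 mg potassium for $2.06 (total $3.86, still need 0.0 mg).
Greedy by cheapest-per-mg is optimal for a single linear constraint, so the minimum cost is $3.86.

$3.86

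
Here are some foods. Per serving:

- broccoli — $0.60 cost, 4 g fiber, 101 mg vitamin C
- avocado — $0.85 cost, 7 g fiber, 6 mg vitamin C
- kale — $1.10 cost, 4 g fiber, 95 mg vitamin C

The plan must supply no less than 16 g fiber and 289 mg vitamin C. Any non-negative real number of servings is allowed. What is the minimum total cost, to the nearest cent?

With two linear requirements the optimum uses one or two foods; enumerate the corners.
broccoli only: max(16/4, 289/101) = 4 servings → $2.40.
avocado only: max(16/7, 289/6) = 48.17 servings → $40.94.
kale only: max(16/4, 289/95) = 4 servings → $4.40.
broccoli + avocado with both tight: 2.821 servings and 0.6735 servings → $2.27.
broccoli + kale: intersection lies outside the first quadrant.
avocado + kale with both tight: 0.5679 servings and 3.006 servings → $3.79.
Cheapest feasible corner: $2.27.

$2.27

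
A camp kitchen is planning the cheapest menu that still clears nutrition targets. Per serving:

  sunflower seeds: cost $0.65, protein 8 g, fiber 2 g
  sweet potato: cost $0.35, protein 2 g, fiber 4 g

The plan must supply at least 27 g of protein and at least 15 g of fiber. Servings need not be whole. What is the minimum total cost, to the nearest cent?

$2.64

Minimising a linear cost over {protein ≥ 27, fiber ≥ 15, servings ≥ 0} — the optimum is at a vertex, using one or two foods.
sunflower seeds only: max(27/8, 15/2) = 7.5 servings → $4.88.
sweet potato only: max(27/2, 15/4) = 13.5 servings → $4.72.
sunflower seeds + sweet potato with both tight: 2.786 servings and 2.357 servings → $2.64.
The minimum over all feasible corners is $2.64.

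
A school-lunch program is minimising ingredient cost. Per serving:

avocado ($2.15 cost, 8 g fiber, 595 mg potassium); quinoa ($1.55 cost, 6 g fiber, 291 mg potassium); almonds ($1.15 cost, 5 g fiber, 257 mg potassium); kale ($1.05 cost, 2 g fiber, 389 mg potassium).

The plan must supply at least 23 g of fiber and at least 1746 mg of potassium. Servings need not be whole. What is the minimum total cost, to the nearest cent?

$6.26

Two binding constraints pin down two serving amounts, so the optimal mix uses at most two foods. The candidates are each food alone (scaled to the tighter of fiber/potassium) and each pair with both constraints tight.
avocado only: max(23/8, 1746/595) = 2.934 servings → $6.31.
quinoa only: max(23/6, 1746/291) = 6 servings → $9.30.
almonds only: max(23/5, 1746/257) = 6.794 servings → $7.81.
kale only: max(23/2, 1746/389) = 11.5 servings → $12.07.
avocado + quinoa with both targets exact would need a negative amount; discard.
avocado + almonds: the both-tight solution has a negative serving — not a feasible corner.
avocado + kale with both tight: 2.838 servings and 0.1472 servings → $6.26.
quinoa + almonds: the both-tight solution has a negative serving — not a feasible corner.
quinoa + kale with both tight: 3.114 servings and 2.159 servings → $7.09.
almonds + kale with both tight: 3.812 servings and 1.97 servings → $6.45.
The minimum over all feasible corners is $6.26.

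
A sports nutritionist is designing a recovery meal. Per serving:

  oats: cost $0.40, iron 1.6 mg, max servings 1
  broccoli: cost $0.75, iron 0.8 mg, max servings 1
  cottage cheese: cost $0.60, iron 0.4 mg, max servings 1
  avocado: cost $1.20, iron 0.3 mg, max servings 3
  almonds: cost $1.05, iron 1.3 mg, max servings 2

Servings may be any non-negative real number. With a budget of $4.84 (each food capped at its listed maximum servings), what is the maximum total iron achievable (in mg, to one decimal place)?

5.6 mg

Iron per dollar: oats 4, almonds 1.238, broccoli 1.067, cottage cheese 0.6667, avocado 0.25.
Take 1 serving of oats: spends $0.40, +1.6 mg iron (running total 1.6 mg).
Take 2 servings of almonds: spends $2.10, +2.6 mg iron (running total 4.2 mg).
Take 1 serving of broccoli: spends $0.75, +0.8 mg iron (running total 5.0 mg).
Take 1 serving of cottage cheese: spends $0.60, +0.4 mg iron (running total 5.4 mg).
Take 0.825 servings of avocado: spends $0.99, +0.2 mg iron (running total 5.6 mg).
Greedy by best ratio exhausts the cost allowance optimally: 5.6 mg.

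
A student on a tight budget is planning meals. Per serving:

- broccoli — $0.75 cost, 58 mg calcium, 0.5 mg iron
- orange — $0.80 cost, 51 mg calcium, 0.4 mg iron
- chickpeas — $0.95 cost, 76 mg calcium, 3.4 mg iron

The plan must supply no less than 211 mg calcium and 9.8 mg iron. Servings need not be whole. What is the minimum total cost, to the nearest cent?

$2.74

Minimising a linear cost over {calcium ≥ 211, iron ≥ 9.8, servings ≥ 0} — the optimum is at a vertex, using one or two foods.
broccoli only: max(211/58, 9.8/0.5) = 19.6 servings → $14.70.
orange only: max(211/51, 9.8/0.4) = 24.5 servings → $19.60.
chickpeas only: max(211/76, 9.8/3.4) = 2.882 servings → $2.74.
broccoli + orange: the both-tight solution has a negative serving — not a feasible corner.
broccoli + chickpeas with both targets exact would need a negative amount; discard.
orange + chickpeas: the both-tight solution has a negative serving — not a feasible corner.
The minimum over all feasible corners is $2.74.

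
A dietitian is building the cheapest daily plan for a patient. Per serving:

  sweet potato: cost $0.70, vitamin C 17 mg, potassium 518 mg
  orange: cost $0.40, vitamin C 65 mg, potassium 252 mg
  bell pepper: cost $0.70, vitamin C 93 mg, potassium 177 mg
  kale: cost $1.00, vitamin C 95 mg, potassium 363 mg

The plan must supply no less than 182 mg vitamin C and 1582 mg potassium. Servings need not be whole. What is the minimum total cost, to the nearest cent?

$2.27

A basic optimal solution has at most two foods positive. Try each food alone and each pair with both targets met exactly.
sweet potato only: max(182/17, 1582/518) = 10.71 servings → $7.49.
orange only: max(182/65, 1582/252) = 6.278 servings → $2.51.
bell pepper only: max(182/93, 1582/177) = 8.938 servings → $6.26.
kale only: max(182/95, 1582/363) = 4.358 servings → $4.36.
sweet potato + orange with both tight: 1.939 servings and 2.293 servings → $2.27.
sweet potato + bell pepper with both tight: 2.544 servings and 1.492 servings → $2.83.
sweet potato + kale with both tight: 1.957 servings and 1.566 servings → $2.94.
orange + bell pepper with both targets exact would need a negative amount; discard.
orange + kale: the both-tight solution has a negative serving — not a feasible corner.
bell pepper + kale with both targets exact would need a negative amount; discard.
So the least-cost plan costs $2.27.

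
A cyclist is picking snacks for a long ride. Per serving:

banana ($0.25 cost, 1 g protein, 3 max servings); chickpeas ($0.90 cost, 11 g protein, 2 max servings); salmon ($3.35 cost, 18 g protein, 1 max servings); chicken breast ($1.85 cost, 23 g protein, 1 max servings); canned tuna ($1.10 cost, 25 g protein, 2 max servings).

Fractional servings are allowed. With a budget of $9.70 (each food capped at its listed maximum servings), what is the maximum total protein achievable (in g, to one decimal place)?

Protein per dollar: canned tuna 22.73, chicken breast 12.43, chickpeas 12.22, salmon 5.373, banana 4.
Take 2 servings of canned tuna: spends $2.20, +50.0 g protein (running total 50.0 g).
Take 1 serving of chicken breast: spends $1.85, +23.0 g protein (running total 73.0 g).
Take 2 servings of chickpeas: spends $1.80, +22.0 g protein (running total 95.0 g).
Take 1 serving of salmon: spends $3.35, +18.0 g protein (running total 113.0 g).
Take 2 servings of banana: spends $0.50, +2.0 g protein (running total 115.0 g).
Filling greedily by protein-per-dollar is optimal for one linear limit, giving 115.0 g.

115.0 g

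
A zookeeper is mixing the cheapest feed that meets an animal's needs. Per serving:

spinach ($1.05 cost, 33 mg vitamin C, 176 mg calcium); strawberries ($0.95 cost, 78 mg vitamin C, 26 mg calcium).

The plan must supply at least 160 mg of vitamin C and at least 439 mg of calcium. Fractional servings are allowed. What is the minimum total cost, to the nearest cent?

The cheapest plan sits at a corner of the feasible region — with two constraints it uses at most two foods.
spinach only: max(160/33, 439/176) = 4.848 servings → $5.09.
strawberries only: max(160/78, 439/26) = 16.88 servings → $16.04.
spinach + strawberries with both tight: 2.337 servings and 1.062 servings → $3.46.
Cheapest feasible corner: $3.46.

$3.46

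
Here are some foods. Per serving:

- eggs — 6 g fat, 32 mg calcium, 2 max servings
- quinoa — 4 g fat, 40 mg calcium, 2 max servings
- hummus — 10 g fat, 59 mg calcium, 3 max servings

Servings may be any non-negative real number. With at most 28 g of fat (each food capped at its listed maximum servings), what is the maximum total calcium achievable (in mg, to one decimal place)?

Calcium per g fat: quinoa 10, hummus 5.9, eggs 5.333.
Take 2 servings of quinoa: uses 8 g fat, +80.0 mg calcium (running total 80.0 mg).
Take 2 servings of hummus: uses 20 g fat, +118.0 mg calcium (running total 198.0 mg).
Filling greedily by calcium-per-g fat is optimal for one linear limit, giving 198.0 mg.

198.0 mg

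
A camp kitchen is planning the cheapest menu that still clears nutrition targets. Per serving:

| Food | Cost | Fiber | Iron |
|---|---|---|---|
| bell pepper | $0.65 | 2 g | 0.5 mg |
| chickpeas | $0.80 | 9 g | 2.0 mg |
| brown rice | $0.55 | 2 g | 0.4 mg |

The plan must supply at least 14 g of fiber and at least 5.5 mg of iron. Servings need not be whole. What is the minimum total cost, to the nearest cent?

$2.20

At the optimum either one food covers both requirements or two foods hit both targets exactly; no other combination can be cheaper.
bell pepper only: max(14/2, 5.5/0.5) = 11 servings → $7.15.
chickpeas only: max(14/9, 5.5/2.0) = 2.75 servings → $2.20.
brown rice only: max(14/2, 5.5/0.4) = 13.75 servings → $7.56.
bell pepper + chickpeas: intersection lies outside the first quadrant.
bell pepper + brown rice with both targets exact would need a negative amount; discard.
chickpeas + brown rice with both targets exact would need a negative amount; discard.
Cheapest feasible corner: $2.20.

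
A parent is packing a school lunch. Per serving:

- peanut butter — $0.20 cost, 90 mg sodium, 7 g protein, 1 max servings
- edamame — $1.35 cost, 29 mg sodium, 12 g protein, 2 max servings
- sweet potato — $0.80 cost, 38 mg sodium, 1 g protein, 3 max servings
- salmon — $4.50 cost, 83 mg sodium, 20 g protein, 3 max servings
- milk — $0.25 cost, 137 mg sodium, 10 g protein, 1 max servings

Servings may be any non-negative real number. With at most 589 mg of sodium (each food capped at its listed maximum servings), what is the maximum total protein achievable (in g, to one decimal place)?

102.4 g

Protein per mg sodium: edamame 0.4138, salmon 0.241, peanut butter 0.07778, milk 0.07299, sweet potato 0.02632.
Take 2 servings of edamame: uses 58 mg sodium, +24.0 g protein (running total 24.0 g).
Take 3 servings of salmon: uses 249 mg sodium, +60.0 g protein (running total 84.0 g).
Take 1 serving of peanut butter: uses 90 mg sodium, +7.0 g protein (running total 91.0 g).
Take 1 serving of milk: uses 137 mg sodium, +10.0 g protein (running total 101.0 g).
Take 1.447 servings of sweet potato: uses 55 mg sodium, +1.4 g protein (running total 102.4 g).
Filling greedily by protein-per-mg sodium is optimal for one linear limit, giving 102.4 g.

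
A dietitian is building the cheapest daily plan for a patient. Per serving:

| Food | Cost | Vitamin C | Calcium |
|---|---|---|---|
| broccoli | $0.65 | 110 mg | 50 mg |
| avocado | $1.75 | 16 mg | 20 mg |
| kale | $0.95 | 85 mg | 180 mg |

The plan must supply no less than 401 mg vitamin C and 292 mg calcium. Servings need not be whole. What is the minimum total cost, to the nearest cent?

This is a tiny linear program; its minimum lies at a vertex of the feasible set. List the vertices and price them.
broccoli only: max(401/110, 292/50) = 5.84 servings → $3.80.
avocado only: max(401/16, 292/20) = 25.06 servings → $43.86.
kale only: max(401/85, 292/180) = 4.718 servings → $4.48.
broccoli + avocado with both tight: 2.391 servings and 8.621 servings → $16.64.
broccoli + kale with both tight: 3.046 servings and 0.7762 servings → $2.72.
avocado + kale with both targets exact would need a negative amount; discard.
So the least-cost plan costs $2.72.

$2.72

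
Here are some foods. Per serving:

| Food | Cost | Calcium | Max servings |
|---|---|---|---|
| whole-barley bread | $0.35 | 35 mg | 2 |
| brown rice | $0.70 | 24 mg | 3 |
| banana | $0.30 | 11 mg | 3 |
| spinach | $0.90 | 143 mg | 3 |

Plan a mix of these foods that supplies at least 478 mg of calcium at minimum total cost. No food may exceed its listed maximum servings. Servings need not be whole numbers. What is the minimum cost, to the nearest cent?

Cost per mg of calcium: spinach $0.0063, whole-barley bread $0.0100, banana $0.0273, brown rice $0.0292.
Take 3 servings of spinach: +429.0 mg calcium for $2.70 (total $2.70, still need 49.0 mg).
Take 1.4 servings of whole-barley bread: +49.0 mg calcium for $0.49 (total $3.19, still need 0.0 mg).
Greedy by cheapest-per-mg is optimal for a single linear constraint, so the minimum cost is $3.19.

$3.19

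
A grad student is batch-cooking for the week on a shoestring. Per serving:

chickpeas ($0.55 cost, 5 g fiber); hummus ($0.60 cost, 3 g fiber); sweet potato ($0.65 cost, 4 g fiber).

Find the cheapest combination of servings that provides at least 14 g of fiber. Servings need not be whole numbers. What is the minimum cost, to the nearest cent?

Cost per g of fiber: chickpeas $0.1100, sweet potato $0.1625, hummus $0.2000.
With no serving limits, use only chickpeas: 14 g / 5 g = 2.8 servings × $0.55 = $1.54.

$1.54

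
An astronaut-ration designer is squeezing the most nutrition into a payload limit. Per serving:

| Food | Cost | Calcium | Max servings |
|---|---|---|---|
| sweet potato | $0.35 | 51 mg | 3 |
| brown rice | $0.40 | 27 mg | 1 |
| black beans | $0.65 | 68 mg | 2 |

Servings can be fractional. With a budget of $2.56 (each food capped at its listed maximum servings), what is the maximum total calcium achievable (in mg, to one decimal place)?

Calcium per dollar: sweet potato 145.7, black beans 104.6, brown rice 67.5.
Take 3 servings of sweet potato: spends $1.05, +153.0 mg calcium (running total 153.0 mg).
Take 2 servings of black beans: spends $1.30, +136.0 mg calcium (running total 289.0 mg).
Take 0.525 servings of brown rice: spends $0.21, +14.2 mg calcium (running total 303.2 mg).
Filling greedily by calcium-per-dollar is optimal for one linear limit, giving 303.2 mg.

303.2 mg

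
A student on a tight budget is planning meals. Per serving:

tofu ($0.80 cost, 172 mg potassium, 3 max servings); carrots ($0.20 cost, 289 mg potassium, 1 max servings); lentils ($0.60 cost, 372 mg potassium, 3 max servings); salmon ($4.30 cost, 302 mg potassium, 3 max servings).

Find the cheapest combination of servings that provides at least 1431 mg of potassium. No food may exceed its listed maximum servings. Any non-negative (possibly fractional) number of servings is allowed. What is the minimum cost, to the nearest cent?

Cost per mg of potassium: carrots $0.0007, lentils $0.0016, tofu $0.0047, salmon $0.0142.
Take 1 serving of carrots: +289.0 mg potassium for $0.20 (total $0.20, still need 1142.0 mg).
Take 3 servings of lentils: +1116.0 mg potassium for $1.80 (total $2.00, still need 26.0 mg).
Take 0.1512 servings of tofu: +26.0 mg potassium for $0.12 (total $2.12, still need 0.0 mg).
Greedy by cheapest-per-mg is optimal for a single linear constraint, so the minimum cost is $2.12.

$2.12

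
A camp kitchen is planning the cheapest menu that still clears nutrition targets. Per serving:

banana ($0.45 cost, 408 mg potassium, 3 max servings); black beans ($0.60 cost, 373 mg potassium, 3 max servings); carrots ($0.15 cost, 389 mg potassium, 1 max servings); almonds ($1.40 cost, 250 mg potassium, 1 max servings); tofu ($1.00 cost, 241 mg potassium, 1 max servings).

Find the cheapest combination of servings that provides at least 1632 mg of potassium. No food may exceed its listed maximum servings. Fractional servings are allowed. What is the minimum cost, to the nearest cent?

$1.53

Cost per mg of potassium: carrots $0.0004, banana $0.0011, black beans $0.0016, tofu $0.0041, almonds $0.0056.
Take 1 serving of carrots: +389.0 mg potassium for $0.15 (total $0.15, still need 1243.0 mg).
Take 3 servings of banana: +1224.0 mg potassium for $1.35 (total $1.50, still need 19.0 mg).
Take 0.05094 servings of black beans: +19.0 mg potassium for $0.03 (total $1.53, still need 0.0 mg).
Filling from the cheapest source first is optimal under one linear minimum: $1.53.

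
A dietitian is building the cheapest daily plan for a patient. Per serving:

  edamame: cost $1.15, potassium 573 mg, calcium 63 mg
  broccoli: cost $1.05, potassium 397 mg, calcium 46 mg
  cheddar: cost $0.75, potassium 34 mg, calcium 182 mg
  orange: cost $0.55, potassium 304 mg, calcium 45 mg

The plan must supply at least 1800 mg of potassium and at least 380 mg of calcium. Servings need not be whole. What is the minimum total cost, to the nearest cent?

$3.70

edamame only: max(1800/573, 380/63) = 6.032 servings → $6.94.
broccoli only: max(1800/397, 380/46) = 8.261 servings → $8.67.
cheddar only: max(1800/34, 380/182) = 52.94 servings → $39.71.
orange only: max(1800/304, 380/45) = 8.444 servings → $4.64.
edamame + broccoli: the both-tight solution has a negative serving — not a feasible corner.
edamame + cheddar with both tight: 3.081 servings and 1.021 servings → $4.31.
edamame + orange: the both-tight solution has a negative serving — not a feasible corner.
broccoli + cheddar with both tight: 4.452 servings and 0.9628 servings → $5.40.
broccoli + orange with both targets exact would need a negative amount; discard.
cheddar + orange with both tight: 0.6417 servings and 5.849 servings → $3.70.
So the least-cost plan costs $3.70.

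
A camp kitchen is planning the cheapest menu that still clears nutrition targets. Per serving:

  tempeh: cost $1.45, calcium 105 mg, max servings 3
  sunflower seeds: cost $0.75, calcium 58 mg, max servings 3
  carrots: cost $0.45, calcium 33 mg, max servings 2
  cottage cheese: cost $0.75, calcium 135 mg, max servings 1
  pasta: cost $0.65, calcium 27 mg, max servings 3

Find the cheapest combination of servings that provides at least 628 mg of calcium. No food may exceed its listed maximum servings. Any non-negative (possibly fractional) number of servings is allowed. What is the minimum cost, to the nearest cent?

Cost per mg of calcium: cottage cheese $0.0056, sunflower seeds $0.0129, carrots $0.0136, tempeh $0.0138, pasta $0.0241.
Take 1 serving of cottage cheese: +135.0 mg calcium for $0.75 (total $0.75, still need 493.0 mg).
Take 3 servings of sunflower seeds: +174.0 mg calcium for $2.25 (total $3.00, still need 319.0 mg).
Take 2 servings of carrots: +66.0 mg calcium for $0.90 (total $3.90, still need 253.0 mg).
Take 2.41 servings of tempeh: +253.0 mg calcium for $3.49 (total $7.39, still need 0.0 mg).
Greedy by cheapest-per-mg is optimal for a single linear constraint, so the minimum cost is $7.39.

$7.39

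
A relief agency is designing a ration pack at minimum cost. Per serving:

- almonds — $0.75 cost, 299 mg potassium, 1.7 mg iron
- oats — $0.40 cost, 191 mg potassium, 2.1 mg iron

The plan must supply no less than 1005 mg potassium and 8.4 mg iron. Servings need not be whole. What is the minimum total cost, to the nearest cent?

Two binding constraints pin down two serving amounts, so the optimal mix uses at most two foods. The candidates are each food alone (scaled to the tighter of potassium/iron) and each pair with both constraints tight.
almonds only: max(1005/299, 8.4/1.7) = 4.941 servings → $3.71.
oats only: max(1005/191, 8.4/2.1) = 5.262 servings → $2.10.
almonds + oats with both tight: 1.669 servings and 2.649 servings → $2.31.
The minimum over all feasible corners is $2.10.

$2.10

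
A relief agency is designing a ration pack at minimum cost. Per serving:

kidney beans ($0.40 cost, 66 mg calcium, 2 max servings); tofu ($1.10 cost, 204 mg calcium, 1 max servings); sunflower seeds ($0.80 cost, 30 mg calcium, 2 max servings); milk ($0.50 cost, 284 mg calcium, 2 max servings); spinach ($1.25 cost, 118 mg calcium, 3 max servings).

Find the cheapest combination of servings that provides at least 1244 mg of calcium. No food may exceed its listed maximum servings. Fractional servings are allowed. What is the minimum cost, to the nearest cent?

Cost per mg of calcium: milk $0.0018, tofu $0.0054, kidney beans $0.0061, spinach $0.0106, sunflower seeds $0.0267.
Take 2 servings of milk: +568.0 mg calcium for $1.00 (total $1.00, still need 676.0 mg).
Take 1 serving of tofu: +204.0 mg calcium for $1.10 (total $2.10, still need 472.0 mg).
Take 2 servings of kidney beans: +132.0 mg calcium for $0.80 (total $2.90, still need 340.0 mg).
Take 2.881 servings of spinach: +340.0 mg calcium for $3.60 (total $6.50, still need 0.0 mg).
Filling from the cheapest source first is optimal under one linear minimum: $6.50.

$6.50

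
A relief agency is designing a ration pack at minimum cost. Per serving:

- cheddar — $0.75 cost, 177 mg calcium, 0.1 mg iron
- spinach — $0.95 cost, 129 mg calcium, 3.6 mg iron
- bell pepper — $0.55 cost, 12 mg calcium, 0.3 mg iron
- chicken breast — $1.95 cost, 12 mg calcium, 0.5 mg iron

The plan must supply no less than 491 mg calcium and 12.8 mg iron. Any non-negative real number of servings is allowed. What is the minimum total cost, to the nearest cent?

$3.51

Minimising a linear cost over {calcium ≥ 491, iron ≥ 12.8, servings ≥ 0} — the optimum is at a vertex, using one or two foods.
cheddar only: max(491/177, 12.8/0.1) = 128 servings → $96.00.
spinach only: max(491/129, 12.8/3.6) = 3.806 servings → $3.62.
bell pepper only: max(491/12, 12.8/0.3) = 42.67 servings → $23.47.
chicken breast only: max(491/12, 12.8/0.5) = 40.92 servings → $79.79.
cheddar + spinach with both tight: 0.1864 servings and 3.55 servings → $3.51.
cheddar + bell pepper: the both-tight solution has a negative serving — not a feasible corner.
cheddar + chicken breast with both tight: 1.053 servings and 25.39 servings → $50.30.
spinach + bell pepper with both tight: 1.4 servings and 25.87 servings → $15.56.
spinach + chicken breast with both targets exact would need a negative amount; discard.
bell pepper + chicken breast with both tight: 38.29 servings and 2.625 servings → $26.18.
Cheapest feasible corner: $3.51.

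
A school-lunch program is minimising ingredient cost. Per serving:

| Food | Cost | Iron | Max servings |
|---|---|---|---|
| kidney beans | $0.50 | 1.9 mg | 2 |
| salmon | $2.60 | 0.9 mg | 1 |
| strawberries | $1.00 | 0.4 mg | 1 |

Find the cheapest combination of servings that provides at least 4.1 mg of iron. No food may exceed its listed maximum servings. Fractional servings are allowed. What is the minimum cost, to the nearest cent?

$1.75

Cost per mg of iron: kidney beans $0.2632, strawberries $2.5000, salmon $2.8889.
Take 2 servings of kidney beans: +3.8 mg iron for $1.00 (total $1.00, still need 0.3 mg).
Take 0.75 servings of strawberries: +0.3 mg iron for $0.75 (total $1.75, still need 0.0 mg).
Filling from the cheapest source first is optimal under one linear minimum: $1.75.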